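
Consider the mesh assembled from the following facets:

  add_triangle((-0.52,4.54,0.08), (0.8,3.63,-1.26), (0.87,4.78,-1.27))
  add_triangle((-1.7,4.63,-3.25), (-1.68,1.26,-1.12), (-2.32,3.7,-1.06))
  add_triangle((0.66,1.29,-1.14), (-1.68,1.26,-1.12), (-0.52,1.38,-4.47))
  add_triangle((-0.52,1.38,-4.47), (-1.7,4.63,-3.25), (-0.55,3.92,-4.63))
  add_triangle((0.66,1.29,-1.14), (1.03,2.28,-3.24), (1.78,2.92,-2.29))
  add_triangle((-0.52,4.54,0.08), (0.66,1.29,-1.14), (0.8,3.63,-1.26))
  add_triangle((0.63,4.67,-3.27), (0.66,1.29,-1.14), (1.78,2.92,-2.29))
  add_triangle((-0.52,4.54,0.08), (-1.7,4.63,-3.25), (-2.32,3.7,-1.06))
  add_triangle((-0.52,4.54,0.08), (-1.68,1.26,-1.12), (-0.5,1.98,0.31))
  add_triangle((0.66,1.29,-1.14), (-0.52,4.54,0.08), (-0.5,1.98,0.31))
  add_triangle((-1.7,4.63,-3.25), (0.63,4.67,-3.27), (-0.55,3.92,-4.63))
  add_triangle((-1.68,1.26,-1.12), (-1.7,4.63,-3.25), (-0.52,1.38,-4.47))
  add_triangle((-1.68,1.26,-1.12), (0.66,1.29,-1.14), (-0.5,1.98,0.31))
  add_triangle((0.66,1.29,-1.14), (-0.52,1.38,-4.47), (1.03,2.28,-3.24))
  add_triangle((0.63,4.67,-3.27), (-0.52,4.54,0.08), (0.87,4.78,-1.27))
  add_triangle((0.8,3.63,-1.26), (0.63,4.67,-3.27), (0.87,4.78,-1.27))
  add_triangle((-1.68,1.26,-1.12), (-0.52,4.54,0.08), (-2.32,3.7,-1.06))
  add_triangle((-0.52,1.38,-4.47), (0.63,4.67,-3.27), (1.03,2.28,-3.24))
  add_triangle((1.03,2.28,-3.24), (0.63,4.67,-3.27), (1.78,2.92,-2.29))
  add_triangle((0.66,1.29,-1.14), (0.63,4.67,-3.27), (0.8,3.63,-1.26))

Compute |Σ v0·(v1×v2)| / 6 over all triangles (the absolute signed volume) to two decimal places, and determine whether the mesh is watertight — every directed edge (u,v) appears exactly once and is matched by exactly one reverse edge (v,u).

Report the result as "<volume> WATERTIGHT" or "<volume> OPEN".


Per-triangle v0·(v1×v2)/6:
  t1: -0.1742
  t2: +1.6188
  t3: -1.6229
  t4: +2.4221
  t5: -0.0668
  t6: -0.2604
  t7: -0.1626
  t8: +3.7843
  t9: +0.5558
  t10: -0.0722
  t11: +3.4041
  t12: +3.2867
  t13: -1.0316
  t14: -0.2275
  t15: +2.4019
  t16: +0.2770
  t17: -0.3314
  t18: +2.8734
  t19: +1.6351
  t20: +0.5420
Σ = +18.8516 → |volume| = 18.85

Directed edges: 60 total; 6 unmatched, e.g. (-0.55,3.92,-4.63)→(-0.52,1.38,-4.47) → open.

18.85 OPEN


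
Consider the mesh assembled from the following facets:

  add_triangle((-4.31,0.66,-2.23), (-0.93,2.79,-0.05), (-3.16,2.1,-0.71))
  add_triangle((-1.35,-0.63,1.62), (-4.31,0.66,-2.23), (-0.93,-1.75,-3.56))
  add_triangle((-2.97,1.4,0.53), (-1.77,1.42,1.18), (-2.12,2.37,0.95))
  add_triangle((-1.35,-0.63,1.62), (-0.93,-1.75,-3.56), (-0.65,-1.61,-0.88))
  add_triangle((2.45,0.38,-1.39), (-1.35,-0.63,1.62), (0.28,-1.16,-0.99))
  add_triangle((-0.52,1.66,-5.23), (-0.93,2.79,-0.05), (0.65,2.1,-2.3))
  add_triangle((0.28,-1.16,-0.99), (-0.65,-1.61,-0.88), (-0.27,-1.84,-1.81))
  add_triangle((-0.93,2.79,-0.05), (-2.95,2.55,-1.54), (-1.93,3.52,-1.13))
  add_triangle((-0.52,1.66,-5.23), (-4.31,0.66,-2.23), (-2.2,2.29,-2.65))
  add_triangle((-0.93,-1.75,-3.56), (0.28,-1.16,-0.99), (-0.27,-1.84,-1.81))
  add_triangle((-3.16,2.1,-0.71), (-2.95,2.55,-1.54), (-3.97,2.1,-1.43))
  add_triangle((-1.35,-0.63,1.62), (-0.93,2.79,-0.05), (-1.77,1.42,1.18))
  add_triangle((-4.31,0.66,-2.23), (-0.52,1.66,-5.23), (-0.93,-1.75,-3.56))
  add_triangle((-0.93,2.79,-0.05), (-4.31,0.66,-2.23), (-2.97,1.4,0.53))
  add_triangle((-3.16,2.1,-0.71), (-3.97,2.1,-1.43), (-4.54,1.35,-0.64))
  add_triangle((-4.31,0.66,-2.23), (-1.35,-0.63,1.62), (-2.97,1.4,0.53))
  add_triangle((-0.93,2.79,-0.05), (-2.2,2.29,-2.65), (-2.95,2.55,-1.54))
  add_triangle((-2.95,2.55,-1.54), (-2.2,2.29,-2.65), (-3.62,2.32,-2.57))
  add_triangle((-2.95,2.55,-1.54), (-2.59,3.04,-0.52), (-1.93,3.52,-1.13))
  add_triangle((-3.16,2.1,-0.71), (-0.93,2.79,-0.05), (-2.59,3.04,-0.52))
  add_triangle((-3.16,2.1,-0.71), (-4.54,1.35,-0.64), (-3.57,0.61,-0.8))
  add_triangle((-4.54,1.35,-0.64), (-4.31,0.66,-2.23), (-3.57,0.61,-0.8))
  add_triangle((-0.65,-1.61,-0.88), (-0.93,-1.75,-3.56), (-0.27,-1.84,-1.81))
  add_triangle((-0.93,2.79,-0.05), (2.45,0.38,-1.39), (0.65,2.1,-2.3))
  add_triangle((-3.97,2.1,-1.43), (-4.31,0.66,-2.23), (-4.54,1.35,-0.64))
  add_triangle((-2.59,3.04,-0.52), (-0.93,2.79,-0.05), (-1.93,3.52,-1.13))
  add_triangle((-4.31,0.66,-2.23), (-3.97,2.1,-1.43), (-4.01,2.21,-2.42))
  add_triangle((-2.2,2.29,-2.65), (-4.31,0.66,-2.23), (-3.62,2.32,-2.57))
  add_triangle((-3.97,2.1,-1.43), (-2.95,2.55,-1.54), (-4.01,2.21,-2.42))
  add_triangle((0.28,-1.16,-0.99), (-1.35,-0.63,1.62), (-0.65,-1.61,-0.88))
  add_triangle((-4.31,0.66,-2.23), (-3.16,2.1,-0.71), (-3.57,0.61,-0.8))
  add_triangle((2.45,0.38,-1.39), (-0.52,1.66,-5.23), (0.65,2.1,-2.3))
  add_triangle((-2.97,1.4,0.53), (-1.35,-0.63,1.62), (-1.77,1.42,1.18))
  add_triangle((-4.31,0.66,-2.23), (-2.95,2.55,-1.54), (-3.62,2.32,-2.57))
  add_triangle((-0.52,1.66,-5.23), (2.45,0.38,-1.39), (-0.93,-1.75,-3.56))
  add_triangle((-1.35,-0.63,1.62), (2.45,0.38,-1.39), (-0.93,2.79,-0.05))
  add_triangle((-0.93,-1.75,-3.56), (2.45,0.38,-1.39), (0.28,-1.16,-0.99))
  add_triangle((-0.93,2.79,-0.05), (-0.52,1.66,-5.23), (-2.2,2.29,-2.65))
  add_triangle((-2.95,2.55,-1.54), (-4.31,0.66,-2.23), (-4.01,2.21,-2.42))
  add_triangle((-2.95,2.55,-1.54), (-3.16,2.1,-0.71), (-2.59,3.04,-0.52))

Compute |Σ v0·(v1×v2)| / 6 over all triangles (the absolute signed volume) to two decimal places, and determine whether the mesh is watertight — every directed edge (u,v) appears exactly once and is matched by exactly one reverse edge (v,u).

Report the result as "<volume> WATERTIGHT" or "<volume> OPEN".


58.67 OPEN

Per-triangle v0·(v1×v2)/6:
  t1: -1.2586
  t2: +5.0022
  t3: +0.4206
  t4: +0.8832
  t5: +0.5624
  t6: +3.2294
  t7: +0.1163
  t8: -0.5161
  t9: +5.2440
  t10: +0.2226
  t11: +0.4157
  t12: +0.0955
  t13: +10.2390
  t14: +3.6378
  t15: +0.5801
  t16: +2.8164
  t17: +1.5494
  t18: +0.7272
  t19: +0.8058
  t20: +0.0396
  t21: -0.3509
  t22: +0.4148
  t23: +0.3786
  t24: +1.8424
  t25: +1.5382
  t26: +0.6184
  t27: +1.0855
  t28: +0.9395
  t29: +0.6107
  t30: +0.2898
  t31: -1.1735
  t32: +3.1376
  t33: +0.9415
  t34: +1.0332
  t35: +6.5280
  t36: +0.9241
  t37: +1.4637
  t38: +3.5145
  t39: -0.5047
  t40: +0.6285
Σ = +58.6723 → |volume| = 58.67

Directed edges: 120 total; 4 unmatched, e.g. (-1.77,1.42,1.18)→(-2.12,2.37,0.95) → open.


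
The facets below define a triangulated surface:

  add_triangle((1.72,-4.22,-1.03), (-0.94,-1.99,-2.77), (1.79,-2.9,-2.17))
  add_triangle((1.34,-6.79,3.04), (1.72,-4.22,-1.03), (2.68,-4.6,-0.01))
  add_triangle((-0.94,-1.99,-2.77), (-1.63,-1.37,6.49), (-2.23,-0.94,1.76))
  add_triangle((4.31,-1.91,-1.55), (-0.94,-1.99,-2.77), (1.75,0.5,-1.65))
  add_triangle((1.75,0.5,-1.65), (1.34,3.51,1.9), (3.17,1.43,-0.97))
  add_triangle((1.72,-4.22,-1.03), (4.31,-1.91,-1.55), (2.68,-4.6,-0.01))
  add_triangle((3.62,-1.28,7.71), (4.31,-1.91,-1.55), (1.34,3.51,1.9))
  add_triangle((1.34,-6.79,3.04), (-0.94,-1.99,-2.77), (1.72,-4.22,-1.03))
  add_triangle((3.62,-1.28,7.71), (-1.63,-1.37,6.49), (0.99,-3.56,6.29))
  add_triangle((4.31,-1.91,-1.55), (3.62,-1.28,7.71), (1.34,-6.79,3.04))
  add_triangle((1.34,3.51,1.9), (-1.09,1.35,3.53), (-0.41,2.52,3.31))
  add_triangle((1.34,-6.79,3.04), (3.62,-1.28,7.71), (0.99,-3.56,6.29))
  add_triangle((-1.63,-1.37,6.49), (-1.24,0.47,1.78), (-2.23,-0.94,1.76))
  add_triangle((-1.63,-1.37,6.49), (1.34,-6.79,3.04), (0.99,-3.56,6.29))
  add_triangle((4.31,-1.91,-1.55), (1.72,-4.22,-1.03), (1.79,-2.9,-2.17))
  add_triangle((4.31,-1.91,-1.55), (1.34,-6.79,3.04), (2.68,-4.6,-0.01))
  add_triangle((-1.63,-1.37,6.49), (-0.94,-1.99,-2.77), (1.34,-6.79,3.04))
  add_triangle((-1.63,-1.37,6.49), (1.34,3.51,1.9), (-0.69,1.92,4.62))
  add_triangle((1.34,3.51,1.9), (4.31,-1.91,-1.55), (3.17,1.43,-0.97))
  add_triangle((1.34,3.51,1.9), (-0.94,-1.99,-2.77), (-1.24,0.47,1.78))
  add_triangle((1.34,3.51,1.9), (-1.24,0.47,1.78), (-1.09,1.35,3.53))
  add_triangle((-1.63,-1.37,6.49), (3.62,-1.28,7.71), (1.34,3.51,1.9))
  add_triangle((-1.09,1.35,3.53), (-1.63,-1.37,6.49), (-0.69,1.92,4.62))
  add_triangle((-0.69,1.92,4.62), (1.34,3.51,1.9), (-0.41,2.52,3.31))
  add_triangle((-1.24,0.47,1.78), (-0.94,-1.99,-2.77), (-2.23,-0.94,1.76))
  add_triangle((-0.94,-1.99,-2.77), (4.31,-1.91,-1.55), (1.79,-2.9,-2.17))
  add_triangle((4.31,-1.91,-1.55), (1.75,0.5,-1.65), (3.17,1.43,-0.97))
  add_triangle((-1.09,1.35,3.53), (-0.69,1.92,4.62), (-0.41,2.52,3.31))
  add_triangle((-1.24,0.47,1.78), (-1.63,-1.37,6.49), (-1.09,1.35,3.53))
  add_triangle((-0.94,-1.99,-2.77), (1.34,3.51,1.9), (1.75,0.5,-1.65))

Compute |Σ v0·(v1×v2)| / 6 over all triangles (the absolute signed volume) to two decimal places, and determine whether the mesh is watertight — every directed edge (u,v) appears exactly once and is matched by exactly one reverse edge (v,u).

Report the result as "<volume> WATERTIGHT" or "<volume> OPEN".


Per-triangle v0·(v1×v2)/6:
  t1: +2.7777
  t2: +3.7771
  t3: +3.9737
  t4: +4.6122
  t5: +1.3576
  t6: +3.3776
  t7: +26.0115
  t8: +8.0786
  t9: +14.3821
  t10: +40.9313
  t11: -0.4193
  t12: +15.5743
  t13: +2.1232
  t14: +12.0110
  t15: +3.1683
  t16: +4.3876
  t17: +16.7363
  t18: +3.7012
  t19: +4.3491
  t20: +1.5665
  t21: +0.8916
  t22: +22.8232
  t23: +1.7030
  t24: +1.2542
  t25: +0.8210
  t26: +2.0651
  t27: +2.2342
  t28: +0.4883
  t29: +1.6109
  t30: +1.7465
Σ = +208.1156 → |volume| = 208.12

Directed edges: 90 total, each appears once with its reverse present → watertight.

208.12 WATERTIGHT


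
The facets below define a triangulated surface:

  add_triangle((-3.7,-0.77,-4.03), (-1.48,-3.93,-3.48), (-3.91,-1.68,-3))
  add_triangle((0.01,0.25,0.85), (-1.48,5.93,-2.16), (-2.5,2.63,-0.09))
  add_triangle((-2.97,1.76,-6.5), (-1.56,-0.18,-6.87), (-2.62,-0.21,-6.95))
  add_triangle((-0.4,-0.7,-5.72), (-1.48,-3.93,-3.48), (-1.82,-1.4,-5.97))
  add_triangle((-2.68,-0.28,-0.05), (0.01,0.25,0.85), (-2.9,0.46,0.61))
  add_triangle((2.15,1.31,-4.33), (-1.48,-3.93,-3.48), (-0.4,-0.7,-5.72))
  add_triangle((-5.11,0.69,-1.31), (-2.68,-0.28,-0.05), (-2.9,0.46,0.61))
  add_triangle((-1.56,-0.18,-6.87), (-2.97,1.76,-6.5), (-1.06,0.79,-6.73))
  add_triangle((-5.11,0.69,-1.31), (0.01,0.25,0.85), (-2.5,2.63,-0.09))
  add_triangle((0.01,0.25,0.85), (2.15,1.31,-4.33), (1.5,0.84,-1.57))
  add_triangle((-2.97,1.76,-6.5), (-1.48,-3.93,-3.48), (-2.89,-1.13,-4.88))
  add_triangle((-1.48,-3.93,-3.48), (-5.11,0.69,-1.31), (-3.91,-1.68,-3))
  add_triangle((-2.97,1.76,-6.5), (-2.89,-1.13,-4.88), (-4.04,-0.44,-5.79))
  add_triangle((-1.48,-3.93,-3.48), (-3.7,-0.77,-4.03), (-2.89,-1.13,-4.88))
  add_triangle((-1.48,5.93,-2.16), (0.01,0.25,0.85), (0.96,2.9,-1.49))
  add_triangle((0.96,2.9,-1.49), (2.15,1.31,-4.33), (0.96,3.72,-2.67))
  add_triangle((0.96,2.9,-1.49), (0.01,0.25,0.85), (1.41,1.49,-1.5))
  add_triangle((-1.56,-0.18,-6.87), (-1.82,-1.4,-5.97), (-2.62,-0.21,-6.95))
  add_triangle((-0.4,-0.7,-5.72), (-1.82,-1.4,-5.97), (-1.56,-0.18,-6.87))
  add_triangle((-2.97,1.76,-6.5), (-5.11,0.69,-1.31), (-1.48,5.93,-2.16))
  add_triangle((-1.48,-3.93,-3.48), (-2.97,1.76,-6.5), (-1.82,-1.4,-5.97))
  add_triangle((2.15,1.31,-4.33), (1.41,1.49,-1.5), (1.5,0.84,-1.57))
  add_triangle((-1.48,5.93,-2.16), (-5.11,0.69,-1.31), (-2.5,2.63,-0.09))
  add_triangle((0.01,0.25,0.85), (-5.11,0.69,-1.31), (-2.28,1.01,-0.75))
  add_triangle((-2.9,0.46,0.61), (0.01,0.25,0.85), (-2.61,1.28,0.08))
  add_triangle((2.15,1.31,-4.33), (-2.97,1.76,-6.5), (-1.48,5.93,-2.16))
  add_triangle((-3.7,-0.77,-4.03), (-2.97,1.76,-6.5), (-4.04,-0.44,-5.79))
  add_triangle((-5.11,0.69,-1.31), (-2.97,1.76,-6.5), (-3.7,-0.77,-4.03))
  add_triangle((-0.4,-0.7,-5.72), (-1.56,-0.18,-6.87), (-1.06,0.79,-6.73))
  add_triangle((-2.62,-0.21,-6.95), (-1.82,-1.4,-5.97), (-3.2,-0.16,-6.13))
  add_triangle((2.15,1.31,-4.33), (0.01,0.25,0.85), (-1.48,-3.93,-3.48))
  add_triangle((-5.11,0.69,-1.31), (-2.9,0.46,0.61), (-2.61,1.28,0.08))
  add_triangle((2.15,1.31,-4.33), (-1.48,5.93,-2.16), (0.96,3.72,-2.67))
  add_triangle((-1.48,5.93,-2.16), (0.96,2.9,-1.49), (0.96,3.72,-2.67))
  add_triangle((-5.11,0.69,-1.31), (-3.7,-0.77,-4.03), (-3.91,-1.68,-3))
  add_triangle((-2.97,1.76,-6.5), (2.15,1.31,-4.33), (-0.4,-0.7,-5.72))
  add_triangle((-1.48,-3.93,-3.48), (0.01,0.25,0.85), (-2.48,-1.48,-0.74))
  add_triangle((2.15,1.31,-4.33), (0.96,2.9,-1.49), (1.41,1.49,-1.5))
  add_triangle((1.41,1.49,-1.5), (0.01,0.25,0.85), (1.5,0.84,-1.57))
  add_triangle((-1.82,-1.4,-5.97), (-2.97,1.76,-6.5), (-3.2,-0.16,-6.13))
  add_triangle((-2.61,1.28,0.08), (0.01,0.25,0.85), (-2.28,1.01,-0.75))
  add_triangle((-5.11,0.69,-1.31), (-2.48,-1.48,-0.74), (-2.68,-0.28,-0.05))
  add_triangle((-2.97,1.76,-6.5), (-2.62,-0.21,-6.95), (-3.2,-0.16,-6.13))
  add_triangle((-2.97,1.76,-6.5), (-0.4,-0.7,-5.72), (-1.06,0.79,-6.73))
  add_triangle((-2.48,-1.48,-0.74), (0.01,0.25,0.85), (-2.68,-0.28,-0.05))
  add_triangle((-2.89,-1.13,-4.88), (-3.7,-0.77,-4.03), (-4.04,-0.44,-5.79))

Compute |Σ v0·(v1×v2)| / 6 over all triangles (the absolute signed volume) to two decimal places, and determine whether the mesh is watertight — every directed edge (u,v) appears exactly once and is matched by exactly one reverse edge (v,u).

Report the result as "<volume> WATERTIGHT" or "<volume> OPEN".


Per-triangle v0·(v1×v2)/6:
  t1: +3.8094
  t2: +1.7768
  t3: +2.3504
  t4: +3.8961
  t5: +0.2158
  t6: +6.0247
  t7: +0.7770
  t8: +2.6879
  t9: +1.5366
  t10: -0.1499
  t11: +3.7772
  t12: +1.1957
  t13: +2.2670
  t14: +3.2602
  t15: +1.5971
  t16: +1.1092
  t17: +0.4077
  t18: +1.4686
  t19: +1.5724
  t20: +25.9446
  t21: +4.4320
  t22: +0.3635
  t23: +6.1649
  t24: -0.5422
  t25: +0.4137
  t26: +23.9797
  t27: +1.2310
  t28: +9.7715
  t29: +1.2895
  t30: +1.2435
  t31: +0.3795
  t32: +1.0256
  t33: +3.9718
  t34: +1.3789
  t35: +3.6345
  t36: +10.3877
  t37: +0.7602
  t38: +1.0111
  t39: +0.1521
  t40: -3.0938
  t41: +0.0509
  t42: +1.0416
  t43: +1.9997
  t44: -2.4337
  t45: +0.3863
  t46: +0.8811
Σ = +135.4052 → |volume| = 135.41

Directed edges: 138 total; 6 unmatched, e.g. (-1.48,-3.93,-3.48)→(-5.11,0.69,-1.31) → open.

135.41 OPEN


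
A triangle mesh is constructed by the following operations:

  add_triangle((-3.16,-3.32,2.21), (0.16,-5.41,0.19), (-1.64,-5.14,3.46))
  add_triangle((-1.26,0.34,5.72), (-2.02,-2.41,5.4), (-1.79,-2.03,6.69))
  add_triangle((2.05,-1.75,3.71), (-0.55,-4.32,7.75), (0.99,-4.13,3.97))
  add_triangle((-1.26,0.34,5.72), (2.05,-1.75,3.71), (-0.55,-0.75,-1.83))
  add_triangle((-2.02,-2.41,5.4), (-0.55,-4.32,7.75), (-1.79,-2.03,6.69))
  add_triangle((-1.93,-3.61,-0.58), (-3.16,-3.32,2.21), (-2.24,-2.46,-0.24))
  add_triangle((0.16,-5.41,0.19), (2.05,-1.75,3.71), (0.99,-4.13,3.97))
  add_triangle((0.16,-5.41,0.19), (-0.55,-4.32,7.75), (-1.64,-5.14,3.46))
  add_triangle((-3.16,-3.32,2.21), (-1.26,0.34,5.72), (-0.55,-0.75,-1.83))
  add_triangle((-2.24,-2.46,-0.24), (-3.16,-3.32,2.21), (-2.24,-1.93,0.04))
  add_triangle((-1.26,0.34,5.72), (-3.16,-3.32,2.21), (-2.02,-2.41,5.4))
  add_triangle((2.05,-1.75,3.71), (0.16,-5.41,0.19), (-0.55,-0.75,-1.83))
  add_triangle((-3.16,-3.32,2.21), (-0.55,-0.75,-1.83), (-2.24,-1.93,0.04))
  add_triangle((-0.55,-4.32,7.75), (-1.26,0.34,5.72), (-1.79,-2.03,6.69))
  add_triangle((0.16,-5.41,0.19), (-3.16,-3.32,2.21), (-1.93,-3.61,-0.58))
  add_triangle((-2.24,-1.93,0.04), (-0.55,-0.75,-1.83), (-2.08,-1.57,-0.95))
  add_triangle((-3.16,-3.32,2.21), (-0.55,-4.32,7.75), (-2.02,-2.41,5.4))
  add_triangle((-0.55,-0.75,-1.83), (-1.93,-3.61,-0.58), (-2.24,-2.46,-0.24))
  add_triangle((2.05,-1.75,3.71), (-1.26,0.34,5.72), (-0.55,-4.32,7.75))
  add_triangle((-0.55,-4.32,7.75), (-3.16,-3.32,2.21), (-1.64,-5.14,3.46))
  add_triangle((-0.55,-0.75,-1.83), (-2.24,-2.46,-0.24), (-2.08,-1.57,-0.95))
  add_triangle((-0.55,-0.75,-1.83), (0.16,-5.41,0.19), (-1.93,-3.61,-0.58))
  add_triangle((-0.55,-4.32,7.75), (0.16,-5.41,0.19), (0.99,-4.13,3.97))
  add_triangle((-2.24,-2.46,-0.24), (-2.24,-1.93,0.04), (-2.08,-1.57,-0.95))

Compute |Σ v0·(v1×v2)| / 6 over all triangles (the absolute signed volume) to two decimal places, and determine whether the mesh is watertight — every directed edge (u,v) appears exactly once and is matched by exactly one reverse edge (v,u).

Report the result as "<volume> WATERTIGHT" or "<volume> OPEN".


84.53 WATERTIGHT

Per-triangle v0·(v1×v2)/6:
  t1: +6.2519
  t2: +1.0985
  t3: +6.2505
  t4: -3.5432
  t5: +2.5728
  t6: +1.3972
  t7: +4.0366
  t8: +10.2732
  t9: +1.5019
  t10: +0.4886
  t11: +4.2272
  t12: +1.4623
  t13: -0.6323
  t14: +4.1198
  t15: +5.9209
  t16: -0.2543
  t17: +6.7423
  t18: +0.9651
  t19: +10.8938
  t20: +8.6960
  t21: +0.5119
  t22: +3.0445
  t23: +8.2833
  t24: +0.2185
Σ = +84.5270 → |volume| = 84.53

Directed edges: 72 total, each appears once with its reverse present → watertight.


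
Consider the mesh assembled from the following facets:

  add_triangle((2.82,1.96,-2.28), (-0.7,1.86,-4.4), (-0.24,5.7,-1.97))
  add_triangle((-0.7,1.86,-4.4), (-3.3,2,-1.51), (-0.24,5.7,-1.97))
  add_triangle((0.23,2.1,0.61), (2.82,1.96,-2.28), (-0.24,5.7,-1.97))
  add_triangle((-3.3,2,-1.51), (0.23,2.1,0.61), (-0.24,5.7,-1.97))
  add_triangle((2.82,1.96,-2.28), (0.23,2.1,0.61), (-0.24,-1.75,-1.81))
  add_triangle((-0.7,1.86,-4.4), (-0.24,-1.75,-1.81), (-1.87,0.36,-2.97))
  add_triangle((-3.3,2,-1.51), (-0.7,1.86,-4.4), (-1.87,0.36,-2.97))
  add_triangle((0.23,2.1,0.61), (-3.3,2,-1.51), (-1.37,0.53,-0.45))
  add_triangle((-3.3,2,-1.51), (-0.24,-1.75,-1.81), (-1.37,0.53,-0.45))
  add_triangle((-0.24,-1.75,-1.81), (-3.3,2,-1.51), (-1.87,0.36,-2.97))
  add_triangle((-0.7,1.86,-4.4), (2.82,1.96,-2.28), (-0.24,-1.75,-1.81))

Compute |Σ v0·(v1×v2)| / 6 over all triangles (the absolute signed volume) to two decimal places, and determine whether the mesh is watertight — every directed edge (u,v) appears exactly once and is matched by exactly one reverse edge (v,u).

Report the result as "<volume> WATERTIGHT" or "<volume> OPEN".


Per-triangle v0·(v1×v2)/6:
  t1: +11.3065
  t2: +10.9946
  t3: +4.1681
  t4: +3.8332
  t5: -1.2351
  t6: +2.6091
  t7: +3.4048
  t8: +0.3012
  t9: +0.4652
  t10: +1.4810
  t11: +5.9054
Σ = +43.2339 → |volume| = 43.23

Directed edges: 33 total; 3 unmatched, e.g. (0.23,2.1,0.61)→(-0.24,-1.75,-1.81) → open.

43.23 OPEN


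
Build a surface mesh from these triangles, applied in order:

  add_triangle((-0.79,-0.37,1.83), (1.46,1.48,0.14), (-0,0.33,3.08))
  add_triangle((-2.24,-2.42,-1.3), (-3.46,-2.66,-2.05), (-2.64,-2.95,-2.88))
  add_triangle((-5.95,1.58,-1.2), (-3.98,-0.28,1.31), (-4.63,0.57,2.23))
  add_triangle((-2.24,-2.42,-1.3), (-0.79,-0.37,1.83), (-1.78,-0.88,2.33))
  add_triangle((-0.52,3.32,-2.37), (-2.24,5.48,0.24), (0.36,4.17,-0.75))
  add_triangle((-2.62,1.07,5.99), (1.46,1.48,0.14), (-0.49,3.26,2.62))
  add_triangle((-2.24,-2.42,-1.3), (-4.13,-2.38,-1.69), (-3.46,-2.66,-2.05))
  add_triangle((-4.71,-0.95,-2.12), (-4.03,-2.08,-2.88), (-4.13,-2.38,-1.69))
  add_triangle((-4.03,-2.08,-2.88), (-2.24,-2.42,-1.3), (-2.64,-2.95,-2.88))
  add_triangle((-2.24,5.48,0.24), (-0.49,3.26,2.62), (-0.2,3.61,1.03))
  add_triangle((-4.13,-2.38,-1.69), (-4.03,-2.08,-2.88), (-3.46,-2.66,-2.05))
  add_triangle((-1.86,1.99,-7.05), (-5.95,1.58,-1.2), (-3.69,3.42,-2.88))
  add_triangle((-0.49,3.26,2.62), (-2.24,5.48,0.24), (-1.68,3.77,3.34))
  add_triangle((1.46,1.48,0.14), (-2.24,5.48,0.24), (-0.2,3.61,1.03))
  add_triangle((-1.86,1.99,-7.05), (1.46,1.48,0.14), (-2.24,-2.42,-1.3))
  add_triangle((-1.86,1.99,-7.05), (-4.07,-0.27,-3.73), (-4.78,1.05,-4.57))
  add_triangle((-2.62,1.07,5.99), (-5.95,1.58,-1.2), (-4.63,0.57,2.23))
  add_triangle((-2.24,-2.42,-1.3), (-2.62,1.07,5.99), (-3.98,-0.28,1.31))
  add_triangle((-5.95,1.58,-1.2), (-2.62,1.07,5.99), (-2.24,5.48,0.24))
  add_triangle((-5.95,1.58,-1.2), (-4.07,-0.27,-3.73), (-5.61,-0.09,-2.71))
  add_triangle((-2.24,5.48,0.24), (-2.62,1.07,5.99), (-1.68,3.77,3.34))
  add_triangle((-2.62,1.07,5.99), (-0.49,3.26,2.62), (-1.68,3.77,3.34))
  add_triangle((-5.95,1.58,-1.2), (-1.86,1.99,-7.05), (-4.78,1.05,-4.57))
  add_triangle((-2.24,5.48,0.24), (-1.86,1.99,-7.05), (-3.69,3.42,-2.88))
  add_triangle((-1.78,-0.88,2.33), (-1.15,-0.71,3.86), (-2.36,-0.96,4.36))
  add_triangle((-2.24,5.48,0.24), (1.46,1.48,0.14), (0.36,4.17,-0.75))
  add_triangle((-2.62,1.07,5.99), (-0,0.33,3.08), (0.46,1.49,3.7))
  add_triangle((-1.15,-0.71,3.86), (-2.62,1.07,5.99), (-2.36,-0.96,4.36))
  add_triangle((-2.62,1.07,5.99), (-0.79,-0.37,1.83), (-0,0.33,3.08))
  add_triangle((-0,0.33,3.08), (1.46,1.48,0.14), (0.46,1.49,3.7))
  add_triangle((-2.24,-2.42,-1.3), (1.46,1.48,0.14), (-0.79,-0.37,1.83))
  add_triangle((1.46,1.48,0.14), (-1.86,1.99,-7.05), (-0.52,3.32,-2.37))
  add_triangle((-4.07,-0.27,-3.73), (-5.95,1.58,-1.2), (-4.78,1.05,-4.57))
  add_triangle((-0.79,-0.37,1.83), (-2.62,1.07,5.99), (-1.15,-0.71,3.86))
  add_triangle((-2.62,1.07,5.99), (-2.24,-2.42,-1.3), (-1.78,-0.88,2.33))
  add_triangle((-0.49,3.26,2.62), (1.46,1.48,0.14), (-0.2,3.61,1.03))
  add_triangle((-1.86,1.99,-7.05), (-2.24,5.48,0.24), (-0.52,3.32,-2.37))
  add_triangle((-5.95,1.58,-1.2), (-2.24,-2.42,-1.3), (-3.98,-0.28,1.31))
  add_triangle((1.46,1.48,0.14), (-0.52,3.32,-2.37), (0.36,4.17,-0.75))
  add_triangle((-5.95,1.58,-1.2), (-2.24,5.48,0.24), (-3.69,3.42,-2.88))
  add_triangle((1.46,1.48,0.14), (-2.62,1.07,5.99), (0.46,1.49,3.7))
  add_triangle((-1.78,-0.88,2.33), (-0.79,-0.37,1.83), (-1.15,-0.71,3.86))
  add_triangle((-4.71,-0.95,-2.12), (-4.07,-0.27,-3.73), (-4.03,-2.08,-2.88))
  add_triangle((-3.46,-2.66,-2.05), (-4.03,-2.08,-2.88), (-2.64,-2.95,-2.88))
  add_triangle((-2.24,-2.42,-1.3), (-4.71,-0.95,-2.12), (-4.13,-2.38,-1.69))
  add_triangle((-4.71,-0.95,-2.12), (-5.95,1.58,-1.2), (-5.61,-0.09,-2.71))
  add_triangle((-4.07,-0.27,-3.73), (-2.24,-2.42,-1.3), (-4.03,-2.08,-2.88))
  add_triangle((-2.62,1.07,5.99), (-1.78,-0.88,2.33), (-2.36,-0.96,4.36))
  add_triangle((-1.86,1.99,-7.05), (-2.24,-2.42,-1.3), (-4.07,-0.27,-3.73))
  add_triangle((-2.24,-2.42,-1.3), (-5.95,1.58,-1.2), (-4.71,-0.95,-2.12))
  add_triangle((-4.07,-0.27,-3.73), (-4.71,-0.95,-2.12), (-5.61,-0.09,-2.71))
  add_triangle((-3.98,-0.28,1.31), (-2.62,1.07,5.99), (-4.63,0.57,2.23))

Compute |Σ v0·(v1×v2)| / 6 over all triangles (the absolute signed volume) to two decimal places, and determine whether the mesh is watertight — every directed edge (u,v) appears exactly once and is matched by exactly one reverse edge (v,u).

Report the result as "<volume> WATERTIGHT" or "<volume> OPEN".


176.65 WATERTIGHT

Per-triangle v0·(v1×v2)/6:
  t1: -0.1699
  t2: +0.5440
  t3: +2.8127
  t4: +0.2841
  t5: +4.0300
  t6: +3.2873
  t7: +0.3171
  t8: +1.4627
  t9: -1.1640
  t10: +2.2152
  t11: +0.6702
  t12: +12.9832
  t13: +2.7576
  t14: +1.5568
  t15: +1.2731
  t16: +4.6856
  t17: +5.4372
  t18: +6.0001
  t19: +31.3214
  t20: +2.4428
  t21: +5.5747
  t22: +2.6889
  t23: +6.8015
  t24: +12.0448
  t25: +0.1977
  t26: +1.9007
  t27: +1.5719
  t28: +1.5674
  t29: +0.9350
  t30: +0.4737
  t31: -0.0445
  t32: +4.2448
  t33: +4.1976
  t34: -0.3600
  t35: +1.9727
  t36: +1.5153
  t37: +7.8610
  t38: +7.4408
  t39: +1.4138
  t40: +12.0207
  t41: +1.7599
  t42: -0.0478
  t43: +2.3491
  t44: +1.0339
  t45: -0.6153
  t46: +1.6121
  t47: +0.3274
  t48: +0.7347
  t49: +7.1567
  t50: +1.6470
  t51: +1.4719
  t52: +2.4592
Σ = +176.6545 → |volume| = 176.65

Directed edges: 156 total, each appears once with its reverse present → watertight.


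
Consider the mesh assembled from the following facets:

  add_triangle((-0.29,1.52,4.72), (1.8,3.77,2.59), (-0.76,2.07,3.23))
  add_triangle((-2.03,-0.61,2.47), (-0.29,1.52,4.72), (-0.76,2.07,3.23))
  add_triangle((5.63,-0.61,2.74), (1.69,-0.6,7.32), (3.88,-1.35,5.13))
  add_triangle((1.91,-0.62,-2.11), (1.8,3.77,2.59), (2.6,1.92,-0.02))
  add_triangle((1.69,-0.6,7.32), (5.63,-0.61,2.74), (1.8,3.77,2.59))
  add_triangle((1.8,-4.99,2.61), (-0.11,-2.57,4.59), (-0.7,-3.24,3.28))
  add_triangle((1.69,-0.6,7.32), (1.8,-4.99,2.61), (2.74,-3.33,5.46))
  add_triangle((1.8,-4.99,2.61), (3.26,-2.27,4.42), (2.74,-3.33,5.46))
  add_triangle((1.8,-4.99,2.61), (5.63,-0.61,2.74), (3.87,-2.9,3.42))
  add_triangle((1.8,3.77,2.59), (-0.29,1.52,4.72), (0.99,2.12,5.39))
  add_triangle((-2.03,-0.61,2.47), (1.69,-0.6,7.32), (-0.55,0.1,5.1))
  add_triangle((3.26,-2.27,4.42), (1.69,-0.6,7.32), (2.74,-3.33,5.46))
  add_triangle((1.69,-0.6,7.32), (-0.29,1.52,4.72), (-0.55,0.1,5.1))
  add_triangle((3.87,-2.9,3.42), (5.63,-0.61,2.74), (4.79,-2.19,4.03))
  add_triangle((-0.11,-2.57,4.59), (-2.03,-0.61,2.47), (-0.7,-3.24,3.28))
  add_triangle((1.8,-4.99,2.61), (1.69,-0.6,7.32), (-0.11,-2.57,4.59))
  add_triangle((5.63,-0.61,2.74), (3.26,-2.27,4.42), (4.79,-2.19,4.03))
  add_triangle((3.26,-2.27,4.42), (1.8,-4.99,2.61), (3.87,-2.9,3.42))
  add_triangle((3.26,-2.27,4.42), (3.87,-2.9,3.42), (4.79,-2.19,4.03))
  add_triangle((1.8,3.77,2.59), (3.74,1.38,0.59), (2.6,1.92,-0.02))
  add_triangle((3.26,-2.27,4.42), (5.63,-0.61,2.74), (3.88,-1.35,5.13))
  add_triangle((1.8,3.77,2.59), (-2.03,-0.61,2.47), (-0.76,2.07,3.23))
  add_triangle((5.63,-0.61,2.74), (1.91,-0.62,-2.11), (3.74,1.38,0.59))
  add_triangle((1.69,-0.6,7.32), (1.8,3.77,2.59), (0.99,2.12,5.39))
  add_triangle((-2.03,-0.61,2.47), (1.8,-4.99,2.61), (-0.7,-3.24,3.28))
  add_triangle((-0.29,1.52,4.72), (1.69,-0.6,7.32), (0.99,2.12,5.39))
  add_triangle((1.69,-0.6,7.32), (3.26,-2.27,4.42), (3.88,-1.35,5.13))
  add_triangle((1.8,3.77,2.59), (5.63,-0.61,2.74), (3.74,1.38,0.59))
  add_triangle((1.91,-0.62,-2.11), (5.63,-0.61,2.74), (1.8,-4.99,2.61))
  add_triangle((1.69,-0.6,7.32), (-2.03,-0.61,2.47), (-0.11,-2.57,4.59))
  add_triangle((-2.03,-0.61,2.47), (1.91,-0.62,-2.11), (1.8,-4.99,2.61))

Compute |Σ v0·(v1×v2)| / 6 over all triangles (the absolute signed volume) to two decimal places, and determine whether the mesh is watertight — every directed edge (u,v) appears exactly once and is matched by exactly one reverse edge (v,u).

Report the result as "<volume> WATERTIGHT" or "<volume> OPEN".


133.41 OPEN

Per-triangle v0·(v1×v2)/6:
  t1: +2.8841
  t2: +2.1425
  t3: +4.3996
  t4: -0.0749
  t5: +24.8446
  t6: +3.6771
  t7: +4.4095
  t8: +3.4118
  t9: +2.8772
  t10: +2.4592
  t11: +2.5023
  t12: +4.4323
  t13: +3.1468
  t14: +1.5451
  t15: +2.4834
  t16: +10.0205
  t17: +1.3873
  t18: +3.7283
  t19: +1.4118
  t20: +2.2136
  t21: +3.3589
  t22: -1.1986
  t23: +5.5685
  t24: +4.9929
  t25: -0.3763
  t26: +3.7203
  t27: +3.7341
  t28: +7.4480
  t29: +14.3479
  t30: +6.3778
  t31: +1.5386
Σ = +133.4141 → |volume| = 133.41

Directed edges: 93 total; 9 unmatched, e.g. (-2.03,-0.61,2.47)→(-0.29,1.52,4.72) → open.


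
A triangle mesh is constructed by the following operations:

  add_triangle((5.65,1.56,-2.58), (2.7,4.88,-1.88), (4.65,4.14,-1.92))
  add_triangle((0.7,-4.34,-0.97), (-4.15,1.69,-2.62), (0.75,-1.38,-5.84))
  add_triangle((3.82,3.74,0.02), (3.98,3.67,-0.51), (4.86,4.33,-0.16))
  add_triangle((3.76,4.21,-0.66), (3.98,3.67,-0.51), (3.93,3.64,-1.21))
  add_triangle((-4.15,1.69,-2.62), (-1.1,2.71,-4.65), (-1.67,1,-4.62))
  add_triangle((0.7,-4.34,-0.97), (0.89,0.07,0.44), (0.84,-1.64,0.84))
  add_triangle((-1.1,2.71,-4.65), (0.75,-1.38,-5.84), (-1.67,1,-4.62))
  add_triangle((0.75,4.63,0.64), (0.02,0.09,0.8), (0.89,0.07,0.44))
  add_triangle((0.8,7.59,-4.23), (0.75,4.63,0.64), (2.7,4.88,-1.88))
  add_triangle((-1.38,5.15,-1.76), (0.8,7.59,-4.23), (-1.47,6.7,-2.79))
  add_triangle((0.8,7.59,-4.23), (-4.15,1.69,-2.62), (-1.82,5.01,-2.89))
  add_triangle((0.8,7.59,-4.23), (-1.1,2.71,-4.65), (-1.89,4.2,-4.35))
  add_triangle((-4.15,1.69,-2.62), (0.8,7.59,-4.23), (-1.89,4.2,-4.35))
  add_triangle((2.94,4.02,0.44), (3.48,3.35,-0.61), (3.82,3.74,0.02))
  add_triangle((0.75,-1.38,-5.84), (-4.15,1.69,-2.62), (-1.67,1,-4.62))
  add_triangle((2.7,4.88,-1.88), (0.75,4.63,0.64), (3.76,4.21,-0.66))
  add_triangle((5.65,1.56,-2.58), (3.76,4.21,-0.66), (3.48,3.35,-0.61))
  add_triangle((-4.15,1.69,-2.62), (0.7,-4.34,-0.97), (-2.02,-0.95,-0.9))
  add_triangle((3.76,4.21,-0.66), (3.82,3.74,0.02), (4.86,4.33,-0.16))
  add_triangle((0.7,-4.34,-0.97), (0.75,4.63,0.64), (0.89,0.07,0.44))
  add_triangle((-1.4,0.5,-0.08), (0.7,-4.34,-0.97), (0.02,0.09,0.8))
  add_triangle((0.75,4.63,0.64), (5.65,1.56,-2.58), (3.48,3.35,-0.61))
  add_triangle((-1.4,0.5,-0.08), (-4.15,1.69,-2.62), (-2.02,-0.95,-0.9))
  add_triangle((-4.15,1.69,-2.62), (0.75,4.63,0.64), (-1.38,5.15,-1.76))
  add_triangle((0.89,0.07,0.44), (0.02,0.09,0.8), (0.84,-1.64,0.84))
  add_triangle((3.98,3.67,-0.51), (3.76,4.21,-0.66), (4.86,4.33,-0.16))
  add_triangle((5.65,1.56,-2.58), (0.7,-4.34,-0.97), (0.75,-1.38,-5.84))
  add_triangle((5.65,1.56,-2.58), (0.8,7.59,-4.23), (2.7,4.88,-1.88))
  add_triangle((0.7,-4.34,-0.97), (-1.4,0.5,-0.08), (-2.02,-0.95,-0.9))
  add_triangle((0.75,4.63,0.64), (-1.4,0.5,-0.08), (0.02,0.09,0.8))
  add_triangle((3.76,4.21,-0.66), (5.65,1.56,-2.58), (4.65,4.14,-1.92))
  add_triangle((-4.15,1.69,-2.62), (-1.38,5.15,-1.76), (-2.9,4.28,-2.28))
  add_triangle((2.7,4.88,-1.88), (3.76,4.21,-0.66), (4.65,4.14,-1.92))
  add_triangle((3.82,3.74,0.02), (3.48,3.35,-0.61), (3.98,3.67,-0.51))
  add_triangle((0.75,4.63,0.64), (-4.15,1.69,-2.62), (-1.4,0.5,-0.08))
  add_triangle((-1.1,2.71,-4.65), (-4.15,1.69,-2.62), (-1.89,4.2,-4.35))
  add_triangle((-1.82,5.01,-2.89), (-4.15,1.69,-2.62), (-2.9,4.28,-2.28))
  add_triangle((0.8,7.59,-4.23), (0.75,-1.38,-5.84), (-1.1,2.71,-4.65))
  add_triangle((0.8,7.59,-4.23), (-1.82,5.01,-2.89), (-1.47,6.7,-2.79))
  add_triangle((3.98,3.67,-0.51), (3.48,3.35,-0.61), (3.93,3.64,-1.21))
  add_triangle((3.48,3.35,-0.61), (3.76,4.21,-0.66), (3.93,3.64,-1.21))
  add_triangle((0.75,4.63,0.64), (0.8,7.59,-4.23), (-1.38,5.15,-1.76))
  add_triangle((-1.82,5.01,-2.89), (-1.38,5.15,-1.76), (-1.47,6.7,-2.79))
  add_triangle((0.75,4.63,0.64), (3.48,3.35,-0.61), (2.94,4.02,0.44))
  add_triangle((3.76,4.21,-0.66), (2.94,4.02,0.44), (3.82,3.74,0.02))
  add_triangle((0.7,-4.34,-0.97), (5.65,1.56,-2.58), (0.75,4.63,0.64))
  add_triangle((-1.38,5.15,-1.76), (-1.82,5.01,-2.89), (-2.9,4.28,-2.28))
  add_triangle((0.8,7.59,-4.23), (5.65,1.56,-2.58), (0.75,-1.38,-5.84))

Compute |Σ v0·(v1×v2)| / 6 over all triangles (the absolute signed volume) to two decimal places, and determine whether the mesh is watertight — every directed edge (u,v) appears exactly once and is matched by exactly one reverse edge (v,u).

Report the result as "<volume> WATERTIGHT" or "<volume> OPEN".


Per-triangle v0·(v1×v2)/6:
  t1: +2.5321
  t2: +16.6578
  t3: -0.1180
  t4: +0.3462
  t5: +4.7035
  t6: +0.6099
  t7: +4.9353
  t8: +0.5322
  t9: +8.6255
  t10: +0.7600
  t11: +4.4488
  t12: +5.7428
  t13: +6.0491
  t14: -0.4411
  t15: +4.0473
  t16: +4.2376
  t17: +0.5465
  t18: +2.7836
  t19: +0.2477
  t20: +0.7168
  t21: +0.7395
  t22: -1.8675
  t23: +0.9674
  t24: +3.5624
  t25: +0.2055
  t26: +0.2101
  t27: +22.4961
  t28: +10.5563
  t29: +0.3548
  t30: +0.8994
  t31: +2.2353
  t32: -0.4797
  t33: +2.2241
  t34: -0.0713
  t35: +2.7522
  t36: +4.4460
  t37: +2.4056
  t38: +15.1411
  t39: +3.0734
  t40: -0.0643
  t41: -0.1785
  t42: +8.2010
  t43: +0.5340
  t44: -1.6330
  t45: +0.6369
  t46: +1.4854
  t47: +1.4374
  t48: +43.9245
Σ = +192.1574 → |volume| = 192.16

Directed edges: 144 total; 6 unmatched, e.g. (0.84,-1.64,0.84)→(0.7,-4.34,-0.97) → open.

192.16 OPEN


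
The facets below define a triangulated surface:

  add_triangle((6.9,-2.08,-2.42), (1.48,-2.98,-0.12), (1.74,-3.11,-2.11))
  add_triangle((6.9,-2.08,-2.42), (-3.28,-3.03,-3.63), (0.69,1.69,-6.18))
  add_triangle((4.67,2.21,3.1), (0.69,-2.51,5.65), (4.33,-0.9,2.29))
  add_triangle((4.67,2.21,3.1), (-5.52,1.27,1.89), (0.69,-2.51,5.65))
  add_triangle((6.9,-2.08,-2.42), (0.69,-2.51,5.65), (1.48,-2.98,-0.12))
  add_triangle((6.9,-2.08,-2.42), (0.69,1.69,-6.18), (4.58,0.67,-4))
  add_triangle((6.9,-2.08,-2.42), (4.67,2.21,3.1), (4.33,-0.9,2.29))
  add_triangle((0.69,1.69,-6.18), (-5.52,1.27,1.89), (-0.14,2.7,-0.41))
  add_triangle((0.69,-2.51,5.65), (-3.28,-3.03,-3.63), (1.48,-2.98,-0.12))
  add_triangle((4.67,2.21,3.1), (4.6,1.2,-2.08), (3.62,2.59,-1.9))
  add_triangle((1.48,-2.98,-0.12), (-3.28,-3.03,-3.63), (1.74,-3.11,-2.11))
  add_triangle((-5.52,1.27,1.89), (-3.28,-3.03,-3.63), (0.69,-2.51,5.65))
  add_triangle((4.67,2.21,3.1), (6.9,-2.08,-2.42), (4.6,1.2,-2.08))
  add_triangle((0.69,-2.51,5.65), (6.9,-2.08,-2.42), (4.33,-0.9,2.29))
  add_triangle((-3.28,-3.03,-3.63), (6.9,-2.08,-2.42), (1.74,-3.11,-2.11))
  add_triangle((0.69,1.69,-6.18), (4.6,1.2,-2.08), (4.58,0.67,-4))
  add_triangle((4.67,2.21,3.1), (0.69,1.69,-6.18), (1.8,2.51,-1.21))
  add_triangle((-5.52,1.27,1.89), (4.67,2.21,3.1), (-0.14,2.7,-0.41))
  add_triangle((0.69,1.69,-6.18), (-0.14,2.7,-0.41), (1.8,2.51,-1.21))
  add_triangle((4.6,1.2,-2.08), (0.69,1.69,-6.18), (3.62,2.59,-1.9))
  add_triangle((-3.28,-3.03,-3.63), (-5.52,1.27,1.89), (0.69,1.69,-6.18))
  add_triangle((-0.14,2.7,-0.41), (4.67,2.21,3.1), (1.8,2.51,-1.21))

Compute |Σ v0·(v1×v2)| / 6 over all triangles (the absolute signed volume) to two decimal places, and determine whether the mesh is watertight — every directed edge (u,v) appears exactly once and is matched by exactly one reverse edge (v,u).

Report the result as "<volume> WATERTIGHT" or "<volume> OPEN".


299.35 OPEN

Per-triangle v0·(v1×v2)/6:
  t1: +5.5567
  t2: +37.8770
  t3: +13.2076
  t4: +27.9510
  t5: +16.1124
  t6: +8.7785
  t7: +13.6374
  t8: +13.8093
  t9: +14.6370
  t10: +6.7754
  t11: +5.0572
  t12: +30.7767
  t13: +16.0352
  t14: +12.8287
  t15: +7.2823
  t16: +4.5941
  t17: +6.0150
  t18: +12.9167
  t19: +4.8548
  t20: +7.0988
  t21: +28.7796
  t22: +4.7686
Σ = +299.3500 → |volume| = 299.35

Directed edges: 66 total; 6 unmatched, e.g. (4.58,0.67,-4)→(6.9,-2.08,-2.42) → open.


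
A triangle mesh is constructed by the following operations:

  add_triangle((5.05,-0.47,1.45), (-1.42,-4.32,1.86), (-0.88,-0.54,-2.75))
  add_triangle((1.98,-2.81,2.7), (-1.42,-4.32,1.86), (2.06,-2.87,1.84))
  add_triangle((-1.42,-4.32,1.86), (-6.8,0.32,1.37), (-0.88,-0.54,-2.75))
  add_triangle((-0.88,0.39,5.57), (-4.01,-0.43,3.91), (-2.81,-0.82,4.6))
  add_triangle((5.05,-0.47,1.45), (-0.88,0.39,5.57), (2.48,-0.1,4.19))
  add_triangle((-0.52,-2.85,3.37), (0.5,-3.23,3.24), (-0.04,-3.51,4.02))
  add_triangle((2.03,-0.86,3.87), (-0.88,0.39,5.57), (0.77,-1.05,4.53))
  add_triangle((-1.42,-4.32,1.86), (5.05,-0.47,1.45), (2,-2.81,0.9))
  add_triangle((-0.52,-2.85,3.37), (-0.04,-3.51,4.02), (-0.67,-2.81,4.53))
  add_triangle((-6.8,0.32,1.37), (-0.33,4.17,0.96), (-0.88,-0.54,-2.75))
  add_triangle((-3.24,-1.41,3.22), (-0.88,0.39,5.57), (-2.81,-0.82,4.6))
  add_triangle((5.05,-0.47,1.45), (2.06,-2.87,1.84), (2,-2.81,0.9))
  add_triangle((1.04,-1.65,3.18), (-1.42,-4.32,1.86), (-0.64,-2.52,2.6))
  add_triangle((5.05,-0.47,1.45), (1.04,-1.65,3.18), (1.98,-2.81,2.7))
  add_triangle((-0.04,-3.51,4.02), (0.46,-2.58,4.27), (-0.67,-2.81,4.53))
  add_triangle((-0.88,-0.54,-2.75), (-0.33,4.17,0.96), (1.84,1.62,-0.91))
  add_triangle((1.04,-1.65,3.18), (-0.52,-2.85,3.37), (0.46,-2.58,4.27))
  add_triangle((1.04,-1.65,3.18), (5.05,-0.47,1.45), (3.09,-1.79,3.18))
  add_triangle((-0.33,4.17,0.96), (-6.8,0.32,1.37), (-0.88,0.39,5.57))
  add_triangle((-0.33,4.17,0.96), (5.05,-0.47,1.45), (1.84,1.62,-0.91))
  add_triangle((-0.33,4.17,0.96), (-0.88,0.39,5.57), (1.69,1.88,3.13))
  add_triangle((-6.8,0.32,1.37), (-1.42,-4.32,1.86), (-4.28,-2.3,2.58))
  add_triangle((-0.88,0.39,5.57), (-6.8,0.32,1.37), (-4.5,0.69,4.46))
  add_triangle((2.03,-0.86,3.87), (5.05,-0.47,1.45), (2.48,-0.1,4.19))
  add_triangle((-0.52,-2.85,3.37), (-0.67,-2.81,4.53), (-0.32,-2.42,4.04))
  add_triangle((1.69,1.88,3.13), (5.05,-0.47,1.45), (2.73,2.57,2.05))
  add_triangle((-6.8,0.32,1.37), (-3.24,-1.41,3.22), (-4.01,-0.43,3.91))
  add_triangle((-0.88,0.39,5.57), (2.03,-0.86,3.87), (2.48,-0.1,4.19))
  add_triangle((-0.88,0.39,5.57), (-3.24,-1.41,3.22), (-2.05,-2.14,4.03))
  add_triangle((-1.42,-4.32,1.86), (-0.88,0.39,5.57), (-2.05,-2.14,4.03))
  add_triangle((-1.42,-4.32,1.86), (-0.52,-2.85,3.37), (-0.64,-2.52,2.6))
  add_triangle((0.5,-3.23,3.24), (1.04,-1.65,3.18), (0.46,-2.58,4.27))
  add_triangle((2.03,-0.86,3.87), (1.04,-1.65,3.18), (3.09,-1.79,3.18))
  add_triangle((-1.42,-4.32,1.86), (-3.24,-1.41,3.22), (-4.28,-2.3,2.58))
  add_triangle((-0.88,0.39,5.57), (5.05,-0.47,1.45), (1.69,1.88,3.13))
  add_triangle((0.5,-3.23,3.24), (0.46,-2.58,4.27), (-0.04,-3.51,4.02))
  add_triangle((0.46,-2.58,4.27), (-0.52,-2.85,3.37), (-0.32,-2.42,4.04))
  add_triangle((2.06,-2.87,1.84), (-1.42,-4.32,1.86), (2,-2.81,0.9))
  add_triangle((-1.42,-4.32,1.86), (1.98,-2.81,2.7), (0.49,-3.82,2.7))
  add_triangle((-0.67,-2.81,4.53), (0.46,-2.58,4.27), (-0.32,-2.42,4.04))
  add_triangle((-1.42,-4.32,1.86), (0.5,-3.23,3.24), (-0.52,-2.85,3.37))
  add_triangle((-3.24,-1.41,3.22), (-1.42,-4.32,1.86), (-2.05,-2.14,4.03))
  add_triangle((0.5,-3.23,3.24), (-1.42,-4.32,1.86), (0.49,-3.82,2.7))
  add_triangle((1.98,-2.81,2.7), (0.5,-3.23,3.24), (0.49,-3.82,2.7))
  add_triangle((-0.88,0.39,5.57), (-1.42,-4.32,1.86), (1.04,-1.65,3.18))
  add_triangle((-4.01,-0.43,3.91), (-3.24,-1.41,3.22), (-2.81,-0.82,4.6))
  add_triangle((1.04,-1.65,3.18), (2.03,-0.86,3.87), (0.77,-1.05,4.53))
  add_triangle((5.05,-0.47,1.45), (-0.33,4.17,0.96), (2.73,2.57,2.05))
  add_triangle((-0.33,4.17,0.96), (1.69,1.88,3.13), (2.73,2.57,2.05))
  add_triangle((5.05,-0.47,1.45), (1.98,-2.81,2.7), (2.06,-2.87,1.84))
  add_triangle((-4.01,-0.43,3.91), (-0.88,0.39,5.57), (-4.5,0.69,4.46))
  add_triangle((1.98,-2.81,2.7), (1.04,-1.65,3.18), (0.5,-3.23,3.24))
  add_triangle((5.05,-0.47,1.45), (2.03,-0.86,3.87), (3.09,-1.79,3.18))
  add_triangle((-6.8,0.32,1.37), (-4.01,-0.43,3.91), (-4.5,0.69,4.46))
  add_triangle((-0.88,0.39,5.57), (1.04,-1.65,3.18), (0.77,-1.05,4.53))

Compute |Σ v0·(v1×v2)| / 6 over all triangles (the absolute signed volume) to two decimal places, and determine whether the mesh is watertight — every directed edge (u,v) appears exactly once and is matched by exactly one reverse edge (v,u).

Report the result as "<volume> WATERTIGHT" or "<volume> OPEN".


169.26 OPEN

Per-triangle v0·(v1×v2)/6:
  t1: +10.5451
  t2: +1.9589
  t3: +15.5908
  t4: +2.2355
  t5: +0.2608
  t6: +0.0977
  t7: +1.7926
  t8: -3.7874
  t9: +0.3346
  t10: +13.1941
  t11: +0.2671
  t12: +2.0229
  t13: -1.3912
  t14: +3.5814
  t15: +0.8664
  t16: +4.4144
  t17: -0.2334
  t18: -0.6463
  t19: +25.0380
  t20: +6.6011
  t21: +8.5952
  t22: +4.0780
  t23: -1.5190
  t24: +2.3263
  t25: -0.1578
  t26: +4.1153
  t27: +3.6931
  t28: +2.3342
  t29: +3.9958
  t30: +3.3066
  t31: +0.1641
  t32: +0.6607
  t33: +1.3040
  t34: +3.4517
  t35: +9.2984
  t36: +0.5445
  t37: -0.4506
  t38: +1.9421
  t39: +0.3333
  t40: +0.0565
  t41: +1.8546
  t42: +3.6811
  t43: +1.1377
  t44: +0.9479
  t45: +8.3299
  t46: +1.2999
  t47: +0.9597
  t48: +1.9040
  t49: +3.6351
  t50: +2.0456
  t51: +3.6691
  t52: +1.3184
  t53: +2.8617
  t54: +4.1730
  t55: +0.6252
Σ = +169.2586 → |volume| = 169.26

Directed edges: 165 total; 9 unmatched, e.g. (-0.88,-0.54,-2.75)→(5.05,-0.47,1.45) → open.


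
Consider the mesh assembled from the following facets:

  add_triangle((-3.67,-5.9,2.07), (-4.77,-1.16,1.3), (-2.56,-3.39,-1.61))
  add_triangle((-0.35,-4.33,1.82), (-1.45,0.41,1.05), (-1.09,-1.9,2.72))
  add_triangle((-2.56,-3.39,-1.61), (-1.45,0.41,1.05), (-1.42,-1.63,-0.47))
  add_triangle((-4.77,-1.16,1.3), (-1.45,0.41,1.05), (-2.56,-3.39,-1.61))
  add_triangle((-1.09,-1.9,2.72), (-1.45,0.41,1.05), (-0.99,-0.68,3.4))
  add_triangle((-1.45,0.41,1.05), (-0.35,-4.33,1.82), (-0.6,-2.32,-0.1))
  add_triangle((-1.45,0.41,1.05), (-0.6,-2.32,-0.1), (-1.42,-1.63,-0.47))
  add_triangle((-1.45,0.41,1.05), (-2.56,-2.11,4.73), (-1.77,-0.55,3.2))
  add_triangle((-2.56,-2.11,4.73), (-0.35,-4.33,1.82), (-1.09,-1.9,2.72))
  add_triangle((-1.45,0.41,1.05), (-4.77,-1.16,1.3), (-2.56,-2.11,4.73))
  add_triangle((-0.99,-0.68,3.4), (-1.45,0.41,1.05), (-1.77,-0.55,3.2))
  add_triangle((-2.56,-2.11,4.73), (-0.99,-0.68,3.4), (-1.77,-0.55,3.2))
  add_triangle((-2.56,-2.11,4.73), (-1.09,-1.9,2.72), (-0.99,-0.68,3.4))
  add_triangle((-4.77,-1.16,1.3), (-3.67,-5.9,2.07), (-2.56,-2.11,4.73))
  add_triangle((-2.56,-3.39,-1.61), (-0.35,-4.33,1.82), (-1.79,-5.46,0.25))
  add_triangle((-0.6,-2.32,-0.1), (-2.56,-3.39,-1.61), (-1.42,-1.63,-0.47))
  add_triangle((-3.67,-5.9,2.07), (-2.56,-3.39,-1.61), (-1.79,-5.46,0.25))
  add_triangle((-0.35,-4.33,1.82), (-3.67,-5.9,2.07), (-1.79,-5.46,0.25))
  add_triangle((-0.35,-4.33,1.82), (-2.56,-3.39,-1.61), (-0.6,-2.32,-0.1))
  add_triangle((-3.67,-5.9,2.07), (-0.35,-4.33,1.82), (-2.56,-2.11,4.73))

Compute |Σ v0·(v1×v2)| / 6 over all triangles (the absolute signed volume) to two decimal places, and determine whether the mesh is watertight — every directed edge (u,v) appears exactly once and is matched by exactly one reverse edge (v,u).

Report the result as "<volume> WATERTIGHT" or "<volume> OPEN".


Per-triangle v0·(v1×v2)/6:
  t1: +11.5405
  t2: -1.2305
  t3: -0.2110
  t4: -0.0416
  t5: -0.9840
  t6: -1.5146
  t7: -0.6391
  t8: +0.5836
  t9: +0.7161
  t10: +3.2191
  t11: +0.2361
  t12: +0.6132
  t13: +0.7123
  t14: +14.7874
  t15: -0.4198
  t16: -0.3050
  t17: +5.1609
  t18: +4.3134
  t19: +0.8703
  t20: +9.5627
Σ = +46.9701 → |volume| = 46.97

Directed edges: 60 total, each appears once with its reverse present → watertight.

46.97 WATERTIGHT
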